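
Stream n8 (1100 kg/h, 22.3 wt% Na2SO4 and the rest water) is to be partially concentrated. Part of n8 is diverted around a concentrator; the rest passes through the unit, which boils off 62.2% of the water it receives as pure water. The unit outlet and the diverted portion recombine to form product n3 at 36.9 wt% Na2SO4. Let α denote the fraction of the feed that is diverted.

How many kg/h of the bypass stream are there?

199.5 kg/h

All 1100×0.223 = 245.3 kg/h of Na2SO4 reaches n3, so n3 = 245.3/0.369 = 664.77 kg/h and vapour = 435.23 kg/h.
The evaporator receives (1−α)·1100 of feed at 0.777 water and removes 0.622 of that water:
0.622×0.777×(1−α)×1100 = 435.23
(1−α) = 435.23/531.62 = 0.8187;  α = 0.1813.
Bypass flow = 0.1813×1100 = 199.45 kg/h.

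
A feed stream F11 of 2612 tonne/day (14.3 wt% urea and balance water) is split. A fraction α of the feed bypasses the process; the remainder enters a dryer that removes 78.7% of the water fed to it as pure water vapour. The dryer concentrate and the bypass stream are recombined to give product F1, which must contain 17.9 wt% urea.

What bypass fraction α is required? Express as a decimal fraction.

All 2612×0.143 = 373.52 tonne/day of urea reaches F1, so F1 = 373.52/0.179 = 2086.7 tonne/day and vapour = 525.32 tonne/day.
The evaporator receives (1−α)·2612 of feed at 0.857 water and removes 0.787 of that water:
0.787×0.857×(1−α)×2612 = 525.32
(1−α) = 525.32/1761.7 = 0.2982;  α = 0.7018.

0.702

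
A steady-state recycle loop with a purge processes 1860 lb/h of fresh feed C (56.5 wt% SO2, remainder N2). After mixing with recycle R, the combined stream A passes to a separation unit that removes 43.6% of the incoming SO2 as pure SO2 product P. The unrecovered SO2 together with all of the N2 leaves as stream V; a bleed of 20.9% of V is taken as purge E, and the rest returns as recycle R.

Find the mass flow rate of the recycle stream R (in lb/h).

N2 enters only via C and leaves only via the purge: 1860×0.435 = 0.209×(N2 in V), and the separation unit passes all N2, so N2 in A = N2 in V = 3871.3 lb/h.
SO2 in A: m_A = 1860×0.565 + (1−0.209)·(1−0.436)·m_A, so m_A = 1050.9/0.5539 = 1897.4 lb/h.
V = (1−0.436)×1897.4 + 3871.3 = 4941.4 lb/h.
Recycle R = (1−0.209)×4941.4 = 3908.6 lb/h.

3909 lb/h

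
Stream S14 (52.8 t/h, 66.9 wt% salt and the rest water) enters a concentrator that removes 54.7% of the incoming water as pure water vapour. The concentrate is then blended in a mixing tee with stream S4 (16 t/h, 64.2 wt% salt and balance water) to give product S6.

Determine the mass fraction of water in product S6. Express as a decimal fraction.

Vapour removed = 0.547×0.331×52.8 = 9.5598 t/h; concentrate = 43.24 t/h.
water reaching the mixer = 7.917 (from concentrate) + 16×0.358 = 13.645 t/h.
Product flow = 43.24 + 16 = 59.24 t/h; water fraction = 0.230.

0.230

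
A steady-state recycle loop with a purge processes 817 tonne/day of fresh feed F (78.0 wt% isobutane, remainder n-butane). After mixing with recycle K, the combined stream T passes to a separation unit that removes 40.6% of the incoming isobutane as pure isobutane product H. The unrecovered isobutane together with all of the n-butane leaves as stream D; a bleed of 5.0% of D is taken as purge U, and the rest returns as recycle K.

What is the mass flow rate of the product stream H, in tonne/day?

isobutane in T: m_A = 817×0.780 + (1−0.050)·(1−0.406)·m_A, so m_A = 637.26/0.4357 = 1462.6 tonne/day.
Product H = 0.406×1462.6 = 593.82 tonne/day.

593.8 tonne/day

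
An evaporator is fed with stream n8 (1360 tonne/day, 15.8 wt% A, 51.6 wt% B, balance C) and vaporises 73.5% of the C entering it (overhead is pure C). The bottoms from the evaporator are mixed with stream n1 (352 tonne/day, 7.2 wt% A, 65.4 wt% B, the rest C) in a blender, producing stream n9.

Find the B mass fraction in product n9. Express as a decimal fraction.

0.672

Vapour removed = 0.735×0.326×1360 = 325.87 tonne/day; concentrate = 1034.1 tonne/day.
B reaching the mixer = 701.76 (from concentrate) + 352×0.654 = 931.97 tonne/day.
Product flow = 1034.1 + 352 = 1386.1 tonne/day; B fraction = 0.672.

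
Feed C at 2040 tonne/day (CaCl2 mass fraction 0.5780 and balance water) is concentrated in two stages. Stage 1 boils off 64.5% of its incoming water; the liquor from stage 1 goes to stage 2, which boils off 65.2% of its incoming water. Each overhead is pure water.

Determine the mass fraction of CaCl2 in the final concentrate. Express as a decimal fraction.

0.9173

water in feed = 2040×0.422 = 860.88 tonne/day.
After stage 1: water left = (1−0.645)×860.88 = 305.61; stream total = 1484.7 tonne/day.
After stage 2: water left = (1−0.652)×305.61 = 106.35; final concentrate = 1285.5 tonne/day.
CaCl2 fraction = 1179.1/1285.5 = 0.9173.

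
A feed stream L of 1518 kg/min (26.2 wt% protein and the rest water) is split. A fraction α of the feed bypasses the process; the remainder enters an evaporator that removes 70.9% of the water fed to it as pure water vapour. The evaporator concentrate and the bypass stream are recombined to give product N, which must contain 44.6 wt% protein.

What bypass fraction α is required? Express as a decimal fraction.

0.212

All 1518×0.262 = 397.72 kg/min of protein reaches N, so N = 397.72/0.446 = 891.74 kg/min and vapour = 626.26 kg/min.
The evaporator receives (1−α)·1518 of feed at 0.738 water and removes 0.709 of that water:
0.709×0.738×(1−α)×1518 = 626.26
(1−α) = 626.26/794.28 = 0.7885;  α = 0.2115.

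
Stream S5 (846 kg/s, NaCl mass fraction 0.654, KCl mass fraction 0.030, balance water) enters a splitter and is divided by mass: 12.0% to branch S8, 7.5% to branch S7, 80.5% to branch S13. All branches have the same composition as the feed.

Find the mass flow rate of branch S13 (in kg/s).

Branch S13 flow = 0.805×846 = 681.03 kg/s.

681 kg/s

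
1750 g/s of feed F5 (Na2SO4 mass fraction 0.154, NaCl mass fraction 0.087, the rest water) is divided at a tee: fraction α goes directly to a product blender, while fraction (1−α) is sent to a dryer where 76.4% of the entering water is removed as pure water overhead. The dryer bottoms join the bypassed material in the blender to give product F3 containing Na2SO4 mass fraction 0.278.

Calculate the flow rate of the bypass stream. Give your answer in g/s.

All 1750×0.154 = 269.5 g/s of Na2SO4 reaches F3, so F3 = 269.5/0.278 = 969.42 g/s and vapour = 780.58 g/s.
The evaporator receives (1−α)·1750 of feed at 0.759 water and removes 0.764 of that water:
0.764×0.759×(1−α)×1750 = 780.58
(1−α) = 780.58/1014.8 = 0.7692;  α = 0.2308.
Bypass flow = 0.2308×1750 = 403.89 g/s.

403.9 g/s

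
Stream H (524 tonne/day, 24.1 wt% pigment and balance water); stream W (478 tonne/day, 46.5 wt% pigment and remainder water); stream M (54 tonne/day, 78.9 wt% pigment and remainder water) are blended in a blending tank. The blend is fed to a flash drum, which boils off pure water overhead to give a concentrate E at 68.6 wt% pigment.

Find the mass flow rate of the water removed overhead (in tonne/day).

pigment entering = 524×0.241 + 478×0.465 + 54×0.789 = 391.16 tonne/day.
All pigment reports to E, so E = 391.16/0.686 = 570.2 tonne/day.
Total feed = 1056 tonne/day; overhead = 1056 − 570.2 = 485.8 tonne/day.

485.8 tonne/day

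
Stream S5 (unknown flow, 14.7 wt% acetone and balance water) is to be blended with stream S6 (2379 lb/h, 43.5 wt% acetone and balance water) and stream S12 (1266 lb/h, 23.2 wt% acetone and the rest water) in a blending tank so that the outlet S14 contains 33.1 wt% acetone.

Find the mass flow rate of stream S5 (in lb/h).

663.5 lb/h

Let S5 be the unknown flow. Total out = 3645 + S5.
acetone balance: 1328.6 + 0.147·S5 = 0.331·(3645 + S5)
(0.147 − 0.331)·S5 = 0.331×3645 − 1328.6 = -122.08
S5 = -122.08 / -0.184 = 663.49 lb/h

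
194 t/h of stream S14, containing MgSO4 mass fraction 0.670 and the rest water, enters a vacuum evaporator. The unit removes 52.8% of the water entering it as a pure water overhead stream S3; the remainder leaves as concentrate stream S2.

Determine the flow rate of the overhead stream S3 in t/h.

33.8 t/h

water entering = 194×0.330 = 64.02 t/h; overhead removed = 0.528×64.02 = 33.803 t/h.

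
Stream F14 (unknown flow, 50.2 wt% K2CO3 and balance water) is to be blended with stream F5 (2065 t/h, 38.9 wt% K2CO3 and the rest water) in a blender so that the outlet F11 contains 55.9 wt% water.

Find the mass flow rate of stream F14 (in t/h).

1760 t/h

Let F14 be the unknown flow. Total out = 2065 + F14.
water balance: 1261.7 + 0.498·F14 = 0.559·(2065 + F14)
(0.498 − 0.559)·F14 = 0.559×2065 − 1261.7 = -107.38
F14 = -107.38 / -0.061 = 1760.3 t/h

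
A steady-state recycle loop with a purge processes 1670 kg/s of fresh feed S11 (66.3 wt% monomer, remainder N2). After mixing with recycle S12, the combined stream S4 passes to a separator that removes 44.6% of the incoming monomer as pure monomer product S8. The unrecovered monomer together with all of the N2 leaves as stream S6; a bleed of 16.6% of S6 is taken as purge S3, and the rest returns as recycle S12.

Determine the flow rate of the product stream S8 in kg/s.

917.9 kg/s

monomer in S4: m_A = 1670×0.663 + (1−0.166)·(1−0.446)·m_A, so m_A = 1107.2/0.5380 = 2058.1 kg/s.
Product S8 = 0.446×2058.1 = 917.93 kg/s.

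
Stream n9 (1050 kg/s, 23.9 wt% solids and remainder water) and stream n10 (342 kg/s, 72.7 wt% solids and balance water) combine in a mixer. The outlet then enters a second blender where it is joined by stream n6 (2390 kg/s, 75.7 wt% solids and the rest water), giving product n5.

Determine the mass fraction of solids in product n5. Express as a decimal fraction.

0.610

Overall, product flow = 3782 kg/s.
solids in = 1050×0.239 + 342×0.727 + 2390×0.757 = 2308.8 kg/s.
solids fraction in n5 = 0.610.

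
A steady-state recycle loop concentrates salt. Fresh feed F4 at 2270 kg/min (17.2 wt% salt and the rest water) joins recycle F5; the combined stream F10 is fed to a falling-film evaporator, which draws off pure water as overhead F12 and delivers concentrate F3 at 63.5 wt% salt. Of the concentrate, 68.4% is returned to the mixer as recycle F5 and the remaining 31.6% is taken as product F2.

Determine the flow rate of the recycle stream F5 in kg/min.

Overall salt balance (none leaves overhead): salt in fresh feed = salt in product, i.e. 2270×0.172 = (1−0.684)·F3·0.635.
F3 = 390.44/(0.635×0.316) = 1945.8 kg/min.
Recycle F5 = 0.684×1945.8 = 1330.9 kg/min.

1331 kg/min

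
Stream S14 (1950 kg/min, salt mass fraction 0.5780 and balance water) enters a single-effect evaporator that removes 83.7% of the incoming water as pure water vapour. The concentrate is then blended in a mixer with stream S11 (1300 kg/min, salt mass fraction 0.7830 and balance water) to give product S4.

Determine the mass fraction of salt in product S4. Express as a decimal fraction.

0.8375

Vapour removed = 0.837×0.422×1950 = 688.77 kg/min; concentrate = 1261.2 kg/min.
salt reaching the mixer = 1127.1 (from concentrate) + 1300×0.783 = 2145 kg/min.
Product flow = 1261.2 + 1300 = 2561.2 kg/min; salt fraction = 0.8375.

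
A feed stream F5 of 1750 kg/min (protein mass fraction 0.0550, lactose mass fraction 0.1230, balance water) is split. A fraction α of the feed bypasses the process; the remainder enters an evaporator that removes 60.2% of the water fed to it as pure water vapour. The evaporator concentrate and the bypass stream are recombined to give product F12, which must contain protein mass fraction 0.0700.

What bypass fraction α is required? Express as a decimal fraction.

0.567

All 1750×0.055 = 96.25 kg/min of protein reaches F12, so F12 = 96.25/0.070 = 1375 kg/min and vapour = 375 kg/min.
The evaporator receives (1−α)·1750 of feed at 0.822 water and removes 0.602 of that water:
0.602×0.822×(1−α)×1750 = 375
(1−α) = 375/865.98 = 0.4330;  α = 0.5670.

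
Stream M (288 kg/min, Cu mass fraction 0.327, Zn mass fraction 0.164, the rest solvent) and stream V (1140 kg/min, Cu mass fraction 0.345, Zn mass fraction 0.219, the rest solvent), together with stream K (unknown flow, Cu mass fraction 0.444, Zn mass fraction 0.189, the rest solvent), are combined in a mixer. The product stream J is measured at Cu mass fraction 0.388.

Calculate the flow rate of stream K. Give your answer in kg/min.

Let K be the unknown flow. Total out = 1428 + K.
Cu balance: 487.48 + 0.444·K = 0.388·(1428 + K)
(0.444 − 0.388)·K = 0.388×1428 − 487.48 = 66.588
K = 66.588 / 0.056 = 1189.1 kg/min

1189 kg/min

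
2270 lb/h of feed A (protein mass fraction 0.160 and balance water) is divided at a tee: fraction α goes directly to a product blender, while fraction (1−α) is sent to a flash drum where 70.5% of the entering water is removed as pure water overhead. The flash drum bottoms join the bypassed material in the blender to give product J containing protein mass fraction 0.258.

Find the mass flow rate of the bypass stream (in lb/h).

All 2270×0.160 = 363.2 lb/h of protein reaches J, so J = 363.2/0.258 = 1407.8 lb/h and vapour = 862.25 lb/h.
The evaporator receives (1−α)·2270 of feed at 0.840 water and removes 0.705 of that water:
0.705×0.840×(1−α)×2270 = 862.25
(1−α) = 862.25/1344.3 = 0.6414;  α = 0.3586.
Bypass flow = 0.3586×2270 = 813.99 lb/h.

814 lb/h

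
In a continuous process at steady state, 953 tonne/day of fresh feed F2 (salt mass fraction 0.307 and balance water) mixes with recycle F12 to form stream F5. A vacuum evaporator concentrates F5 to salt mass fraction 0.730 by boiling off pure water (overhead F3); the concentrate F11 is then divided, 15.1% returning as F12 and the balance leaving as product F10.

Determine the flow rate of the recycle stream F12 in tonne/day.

Overall salt balance (none leaves overhead): salt in fresh feed = salt in product, i.e. 953×0.307 = (1−0.151)·F11·0.730.
F11 = 292.57/(0.730×0.849) = 472.06 tonne/day.
Recycle F12 = 0.151×472.06 = 71.282 tonne/day.

71.28 tonne/day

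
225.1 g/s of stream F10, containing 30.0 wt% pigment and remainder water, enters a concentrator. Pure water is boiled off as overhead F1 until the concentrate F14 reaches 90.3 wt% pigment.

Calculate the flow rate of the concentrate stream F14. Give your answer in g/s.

74.78 g/s

pigment is conserved: 225.1×0.300 = 67.53 g/s all reports to the concentrate.
Concentrate = 67.53/(target fraction) = 74.784 g/s.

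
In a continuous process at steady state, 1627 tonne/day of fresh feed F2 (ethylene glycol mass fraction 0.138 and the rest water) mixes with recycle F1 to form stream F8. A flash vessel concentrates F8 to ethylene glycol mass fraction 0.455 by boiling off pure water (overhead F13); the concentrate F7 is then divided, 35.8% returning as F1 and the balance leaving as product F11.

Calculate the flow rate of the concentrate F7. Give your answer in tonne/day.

Overall ethylene glycol balance (none leaves overhead): ethylene glycol in fresh feed = ethylene glycol in product, i.e. 1627×0.138 = (1−0.358)·F7·0.455.
F7 = 224.53/(0.455×0.642) = 768.64 tonne/day.

768.6 tonne/day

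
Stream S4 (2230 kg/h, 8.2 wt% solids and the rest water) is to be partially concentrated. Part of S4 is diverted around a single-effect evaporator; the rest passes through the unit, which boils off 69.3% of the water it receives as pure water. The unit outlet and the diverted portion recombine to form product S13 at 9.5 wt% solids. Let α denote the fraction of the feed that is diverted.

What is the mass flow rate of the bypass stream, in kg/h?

1750 kg/h

All 2230×0.082 = 182.86 kg/h of solids reaches S13, so S13 = 182.86/0.095 = 1924.8 kg/h and vapour = 305.16 kg/h.
The evaporator receives (1−α)·2230 of feed at 0.918 water and removes 0.693 of that water:
0.693×0.918×(1−α)×2230 = 305.16
(1−α) = 305.16/1418.7 = 0.2151;  α = 0.7849.
Bypass flow = 0.7849×2230 = 1750.3 kg/h.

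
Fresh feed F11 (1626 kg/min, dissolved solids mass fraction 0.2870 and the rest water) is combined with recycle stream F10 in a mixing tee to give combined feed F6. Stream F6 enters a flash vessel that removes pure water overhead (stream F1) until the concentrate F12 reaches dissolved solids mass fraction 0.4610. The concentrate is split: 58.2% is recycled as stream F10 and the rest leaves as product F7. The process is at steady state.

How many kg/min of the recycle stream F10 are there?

Overall dissolved solids balance (none leaves overhead): dissolved solids in fresh feed = dissolved solids in product, i.e. 1626×0.287 = (1−0.582)·F12·0.461.
F12 = 466.66/(0.461×0.418) = 2421.7 kg/min.
Recycle F10 = 0.582×2421.7 = 1409.4 kg/min.

1409 kg/min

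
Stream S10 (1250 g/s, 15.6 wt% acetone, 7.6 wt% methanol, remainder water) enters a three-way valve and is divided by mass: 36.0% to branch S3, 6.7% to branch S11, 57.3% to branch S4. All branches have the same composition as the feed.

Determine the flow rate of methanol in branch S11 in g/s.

Branch S11 total = 0.067×1250 = 83.75 g/s.
methanol in S11 = 0.076×83.75 = 6.365 g/s.

6.365 g/s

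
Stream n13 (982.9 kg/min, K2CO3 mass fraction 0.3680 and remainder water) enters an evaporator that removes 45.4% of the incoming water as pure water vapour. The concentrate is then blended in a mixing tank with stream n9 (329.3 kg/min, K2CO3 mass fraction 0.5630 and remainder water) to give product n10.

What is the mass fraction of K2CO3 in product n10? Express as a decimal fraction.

Vapour removed = 0.454×0.632×982.9 = 282.02 kg/min; concentrate = 700.88 kg/min.
K2CO3 reaching the mixer = 361.71 (from concentrate) + 329.3×0.563 = 547.1 kg/min.
Product flow = 700.88 + 329.3 = 1030.2 kg/min; K2CO3 fraction = 0.5311.

0.5311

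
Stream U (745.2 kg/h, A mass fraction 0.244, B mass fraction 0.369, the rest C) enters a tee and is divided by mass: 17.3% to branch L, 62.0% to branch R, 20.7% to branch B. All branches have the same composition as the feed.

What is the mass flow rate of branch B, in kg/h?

154.3 kg/h

Branch B flow = 0.207×745.2 = 154.26 kg/h.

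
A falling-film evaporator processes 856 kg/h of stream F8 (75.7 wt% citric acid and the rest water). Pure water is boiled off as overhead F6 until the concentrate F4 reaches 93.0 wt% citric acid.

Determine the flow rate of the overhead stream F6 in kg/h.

159.2 kg/h

citric acid is conserved: 856×0.757 = 647.99 kg/h all reports to the concentrate.
Concentrate = 647.99/(target fraction) = 696.77 kg/h.
Overhead = 856 − 696.77 = 159.23 kg/h.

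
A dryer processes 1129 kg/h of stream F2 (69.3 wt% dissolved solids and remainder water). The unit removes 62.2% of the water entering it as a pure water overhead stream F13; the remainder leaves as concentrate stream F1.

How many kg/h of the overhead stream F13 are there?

215.6 kg/h

water entering = 1129×0.307 = 346.6 kg/h; overhead removed = 0.622×346.6 = 215.59 kg/h.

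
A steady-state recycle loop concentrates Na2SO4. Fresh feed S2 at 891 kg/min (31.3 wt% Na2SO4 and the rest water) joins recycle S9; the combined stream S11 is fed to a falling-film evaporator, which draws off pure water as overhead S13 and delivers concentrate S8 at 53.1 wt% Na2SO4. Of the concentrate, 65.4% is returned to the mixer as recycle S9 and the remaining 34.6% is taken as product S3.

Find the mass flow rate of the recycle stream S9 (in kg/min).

992.7 kg/min

Overall Na2SO4 balance (none leaves overhead): Na2SO4 in fresh feed = Na2SO4 in product, i.e. 891×0.313 = (1−0.654)·S8·0.531.
S8 = 278.88/(0.531×0.346) = 1517.9 kg/min.
Recycle S9 = 0.654×1517.9 = 992.73 kg/min.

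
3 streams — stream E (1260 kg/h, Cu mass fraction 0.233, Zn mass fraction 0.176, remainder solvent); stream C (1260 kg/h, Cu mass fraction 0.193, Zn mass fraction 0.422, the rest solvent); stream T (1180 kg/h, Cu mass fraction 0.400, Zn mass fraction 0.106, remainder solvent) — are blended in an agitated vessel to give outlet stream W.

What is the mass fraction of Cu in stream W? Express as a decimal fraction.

Total flow out = 1260 + 1260 + 1180 = 3700 kg/h.
Cu in = 1260×0.233 + 1260×0.193 + 1180×0.400 = 1008.8 kg/h.
Cu mass fraction in W = 1008.8/3700 = 0.273.

0.273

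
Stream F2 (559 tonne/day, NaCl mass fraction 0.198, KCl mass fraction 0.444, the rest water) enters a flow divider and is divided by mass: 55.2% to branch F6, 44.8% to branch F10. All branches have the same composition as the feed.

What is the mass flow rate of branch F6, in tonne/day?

Branch F6 flow = 0.552×559 = 308.57 tonne/day.

308.6 tonne/day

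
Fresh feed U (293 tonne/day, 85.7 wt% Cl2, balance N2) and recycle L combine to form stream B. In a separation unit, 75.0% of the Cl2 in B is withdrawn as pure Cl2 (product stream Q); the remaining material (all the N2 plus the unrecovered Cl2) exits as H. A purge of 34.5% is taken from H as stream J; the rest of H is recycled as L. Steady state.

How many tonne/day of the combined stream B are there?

N2 enters only via U and leaves only via the purge: 293×0.143 = 0.345×(N2 in H), and the separation unit passes all N2, so N2 in B = N2 in H = 121.45 tonne/day.
Cl2 in B: m_A = 293×0.857 + (1−0.345)·(1−0.750)·m_A, so m_A = 251.1/0.8362 = 300.27 tonne/day.
B = 300.27 + 121.45 = 421.72 tonne/day.

421.7 tonne/day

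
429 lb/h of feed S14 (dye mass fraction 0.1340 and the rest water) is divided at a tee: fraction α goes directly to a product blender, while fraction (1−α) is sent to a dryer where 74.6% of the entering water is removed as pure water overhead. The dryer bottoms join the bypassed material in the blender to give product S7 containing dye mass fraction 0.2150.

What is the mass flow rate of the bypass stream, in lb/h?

178.8 lb/h

All 429×0.134 = 57.486 lb/h of dye reaches S7, so S7 = 57.486/0.215 = 267.38 lb/h and vapour = 161.62 lb/h.
The evaporator receives (1−α)·429 of feed at 0.866 water and removes 0.746 of that water:
0.746×0.866×(1−α)×429 = 161.62
(1−α) = 161.62/277.15 = 0.5832;  α = 0.4168.
Bypass flow = 0.4168×429 = 178.82 lb/h.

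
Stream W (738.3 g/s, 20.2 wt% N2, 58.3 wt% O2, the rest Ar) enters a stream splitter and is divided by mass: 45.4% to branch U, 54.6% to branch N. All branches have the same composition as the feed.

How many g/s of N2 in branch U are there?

67.71 g/s

Branch U total = 0.454×738.3 = 335.19 g/s.
N2 in U = 0.202×335.19 = 67.708 g/s.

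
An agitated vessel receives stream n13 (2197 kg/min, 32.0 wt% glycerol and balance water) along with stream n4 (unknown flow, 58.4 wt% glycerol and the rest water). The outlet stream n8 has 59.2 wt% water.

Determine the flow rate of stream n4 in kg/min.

1099 kg/min

Let n4 be the unknown flow. Total out = 2197 + n4.
water balance: 1494 + 0.416·n4 = 0.592·(2197 + n4)
(0.416 − 0.592)·n4 = 0.592×2197 − 1494 = -193.34
n4 = -193.34 / -0.176 = 1098.5 kg/min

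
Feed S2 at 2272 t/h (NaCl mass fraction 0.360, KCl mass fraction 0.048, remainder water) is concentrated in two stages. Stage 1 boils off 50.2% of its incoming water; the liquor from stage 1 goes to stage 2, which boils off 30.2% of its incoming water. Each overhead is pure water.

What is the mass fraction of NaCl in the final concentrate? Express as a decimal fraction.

0.587

water in feed = 2272×0.592 = 1345 t/h.
After stage 1: water left = (1−0.502)×1345 = 669.82; stream total = 1596.8 t/h.
After stage 2: water left = (1−0.302)×669.82 = 467.54; final concentrate = 1394.5 t/h.
NaCl fraction = 817.92/1394.5 = 0.587.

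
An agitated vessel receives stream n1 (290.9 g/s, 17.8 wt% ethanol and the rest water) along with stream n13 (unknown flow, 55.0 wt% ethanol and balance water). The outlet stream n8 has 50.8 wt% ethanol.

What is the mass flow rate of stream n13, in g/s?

2286 g/s

Let n13 be the unknown flow. Total out = 290.9 + n13.
ethanol balance: 51.78 + 0.550·n13 = 0.508·(290.9 + n13)
(0.550 − 0.508)·n13 = 0.508×290.9 − 51.78 = 95.997
n13 = 95.997 / 0.042 = 2285.6 g/s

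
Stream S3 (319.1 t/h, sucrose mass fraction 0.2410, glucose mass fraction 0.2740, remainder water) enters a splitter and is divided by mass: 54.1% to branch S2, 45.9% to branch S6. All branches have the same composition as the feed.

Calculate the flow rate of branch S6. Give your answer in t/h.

146.5 t/h

Branch S6 flow = 0.459×319.1 = 146.47 t/h.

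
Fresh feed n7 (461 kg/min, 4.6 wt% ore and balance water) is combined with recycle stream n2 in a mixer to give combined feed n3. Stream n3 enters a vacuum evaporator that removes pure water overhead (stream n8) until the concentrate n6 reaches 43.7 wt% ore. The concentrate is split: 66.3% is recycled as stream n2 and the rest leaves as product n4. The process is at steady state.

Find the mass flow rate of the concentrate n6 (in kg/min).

Overall ore balance (none leaves overhead): ore in fresh feed = ore in product, i.e. 461×0.046 = (1−0.663)·n6·0.437.
n6 = 21.206/(0.437×0.337) = 144 kg/min.

144 kg/min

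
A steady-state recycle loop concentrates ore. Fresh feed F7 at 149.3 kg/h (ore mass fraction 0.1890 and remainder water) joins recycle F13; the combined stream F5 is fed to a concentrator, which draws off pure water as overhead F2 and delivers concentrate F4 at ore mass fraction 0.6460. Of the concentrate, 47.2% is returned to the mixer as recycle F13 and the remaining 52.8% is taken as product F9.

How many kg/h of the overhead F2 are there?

105.6 kg/h

Overall ore balance (none leaves overhead): ore in fresh feed = ore in product, i.e. 149.3×0.189 = (1−0.472)·F4·0.646.
F4 = 28.218/(0.646×0.528) = 82.729 kg/h.
Recycle F13 = 0.472×82.729 = 39.048 kg/h.
Combined feed F5 = 149.3 + 39.048 = 188.35 kg/h.
Overhead F2 = F5 − F4 = 188.35 − 82.729 = 105.62 kg/h.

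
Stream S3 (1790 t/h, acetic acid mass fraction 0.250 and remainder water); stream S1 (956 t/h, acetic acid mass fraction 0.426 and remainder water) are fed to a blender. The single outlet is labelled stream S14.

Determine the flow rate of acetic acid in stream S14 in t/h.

acetic acid out = acetic acid in = 1790×0.250 + 956×0.426 = 854.76 t/h.

854.8 t/h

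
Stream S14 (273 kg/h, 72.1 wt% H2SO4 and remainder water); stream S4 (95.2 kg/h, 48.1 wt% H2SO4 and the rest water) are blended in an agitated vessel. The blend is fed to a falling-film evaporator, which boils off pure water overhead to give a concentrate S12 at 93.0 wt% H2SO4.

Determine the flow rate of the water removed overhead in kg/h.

H2SO4 entering = 273×0.721 + 95.2×0.481 = 242.62 kg/h.
All H2SO4 reports to S12, so S12 = 242.62/0.930 = 260.89 kg/h.
Total feed = 368.2 kg/h; overhead = 368.2 − 260.89 = 107.31 kg/h.

107.3 kg/h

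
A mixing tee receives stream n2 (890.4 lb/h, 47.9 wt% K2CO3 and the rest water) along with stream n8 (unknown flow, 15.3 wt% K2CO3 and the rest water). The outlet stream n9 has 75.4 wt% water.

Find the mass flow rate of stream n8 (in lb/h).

Let n8 be the unknown flow. Total out = 890.4 + n8.
water balance: 463.9 + 0.847·n8 = 0.754·(890.4 + n8)
(0.847 − 0.754)·n8 = 0.754×890.4 − 463.9 = 207.46
n8 = 207.46 / 0.093 = 2230.8 lb/h

2231 lb/h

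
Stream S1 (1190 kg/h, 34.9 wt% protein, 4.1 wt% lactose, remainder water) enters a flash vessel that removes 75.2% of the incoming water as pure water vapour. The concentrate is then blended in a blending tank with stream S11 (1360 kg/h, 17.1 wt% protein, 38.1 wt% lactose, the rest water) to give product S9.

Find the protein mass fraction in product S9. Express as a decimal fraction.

Vapour removed = 0.752×0.610×1190 = 545.88 kg/h; concentrate = 644.12 kg/h.
protein reaching the mixer = 415.31 (from concentrate) + 1360×0.171 = 647.87 kg/h.
Product flow = 644.12 + 1360 = 2004.1 kg/h; protein fraction = 0.323.

0.323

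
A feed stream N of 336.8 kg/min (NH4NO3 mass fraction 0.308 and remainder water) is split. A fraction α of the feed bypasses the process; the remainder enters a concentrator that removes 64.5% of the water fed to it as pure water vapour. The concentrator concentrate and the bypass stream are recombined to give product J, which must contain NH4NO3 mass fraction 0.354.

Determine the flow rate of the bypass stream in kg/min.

All 336.8×0.308 = 103.73 kg/min of NH4NO3 reaches J, so J = 103.73/0.354 = 293.04 kg/min and vapour = 43.765 kg/min.
The evaporator receives (1−α)·336.8 of feed at 0.692 water and removes 0.645 of that water:
0.645×0.692×(1−α)×336.8 = 43.765
(1−α) = 43.765/150.33 = 0.2911;  α = 0.7089.
Bypass flow = 0.7089×336.8 = 238.75 kg/min.

238.7 kg/min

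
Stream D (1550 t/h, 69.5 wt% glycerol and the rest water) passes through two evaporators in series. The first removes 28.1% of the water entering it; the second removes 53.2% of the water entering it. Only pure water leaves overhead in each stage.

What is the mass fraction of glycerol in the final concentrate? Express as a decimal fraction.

water in feed = 1550×0.305 = 472.75 t/h.
After stage 1: water left = (1−0.281)×472.75 = 339.91; stream total = 1417.2 t/h.
After stage 2: water left = (1−0.532)×339.91 = 159.08; final concentrate = 1236.3 t/h.
glycerol fraction = 1077.2/1236.3 = 0.8713.

0.8713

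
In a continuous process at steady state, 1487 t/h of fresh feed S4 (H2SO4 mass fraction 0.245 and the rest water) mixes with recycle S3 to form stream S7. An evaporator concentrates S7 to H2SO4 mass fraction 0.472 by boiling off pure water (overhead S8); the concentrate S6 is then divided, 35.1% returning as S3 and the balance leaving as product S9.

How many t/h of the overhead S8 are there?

Overall H2SO4 balance (none leaves overhead): H2SO4 in fresh feed = H2SO4 in product, i.e. 1487×0.245 = (1−0.351)·S6·0.472.
S6 = 364.31/(0.472×0.649) = 1189.3 t/h.
Recycle S3 = 0.351×1189.3 = 417.44 t/h.
Combined feed S7 = 1487 + 417.44 = 1904.4 t/h.
Overhead S8 = S7 − S6 = 1904.4 − 1189.3 = 715.15 t/h.

715.1 t/h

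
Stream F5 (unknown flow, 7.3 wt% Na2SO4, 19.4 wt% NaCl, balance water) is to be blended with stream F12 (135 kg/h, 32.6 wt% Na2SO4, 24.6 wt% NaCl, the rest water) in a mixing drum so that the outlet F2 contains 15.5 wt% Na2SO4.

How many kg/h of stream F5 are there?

Let F5 be the unknown flow. Total out = 135 + F5.
Na2SO4 balance: 44.01 + 0.073·F5 = 0.155·(135 + F5)
(0.073 − 0.155)·F5 = 0.155×135 − 44.01 = -23.085
F5 = -23.085 / -0.082 = 281.52 kg/h

281.5 kg/h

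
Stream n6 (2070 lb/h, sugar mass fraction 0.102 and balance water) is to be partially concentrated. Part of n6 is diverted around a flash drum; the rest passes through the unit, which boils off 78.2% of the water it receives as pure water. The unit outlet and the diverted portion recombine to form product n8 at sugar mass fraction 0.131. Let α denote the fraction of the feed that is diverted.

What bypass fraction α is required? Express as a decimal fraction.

0.685

All 2070×0.102 = 211.14 lb/h of sugar reaches n8, so n8 = 211.14/0.131 = 1611.8 lb/h and vapour = 458.24 lb/h.
The evaporator receives (1−α)·2070 of feed at 0.898 water and removes 0.782 of that water:
0.782×0.898×(1−α)×2070 = 458.24
(1−α) = 458.24/1453.6 = 0.3152;  α = 0.6848.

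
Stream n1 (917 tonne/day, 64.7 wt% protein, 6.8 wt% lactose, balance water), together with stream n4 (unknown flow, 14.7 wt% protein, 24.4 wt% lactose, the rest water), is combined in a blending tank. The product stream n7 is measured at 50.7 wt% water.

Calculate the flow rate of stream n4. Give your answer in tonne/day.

Let n4 be the unknown flow. Total out = 917 + n4.
water balance: 261.34 + 0.609·n4 = 0.507·(917 + n4)
(0.609 − 0.507)·n4 = 0.507×917 − 261.34 = 203.57
n4 = 203.57 / 0.102 = 1995.8 tonne/day

1996 tonne/day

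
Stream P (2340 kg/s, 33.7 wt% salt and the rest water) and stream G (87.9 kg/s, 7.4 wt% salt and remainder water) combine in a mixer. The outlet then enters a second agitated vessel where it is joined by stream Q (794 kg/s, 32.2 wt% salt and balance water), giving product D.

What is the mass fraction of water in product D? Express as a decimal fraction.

Overall, product flow = 3221.9 kg/s.
water in = 2340×0.663 + 87.9×0.926 + 794×0.678 = 2171.1 kg/s.
water fraction in D = 0.674.

0.674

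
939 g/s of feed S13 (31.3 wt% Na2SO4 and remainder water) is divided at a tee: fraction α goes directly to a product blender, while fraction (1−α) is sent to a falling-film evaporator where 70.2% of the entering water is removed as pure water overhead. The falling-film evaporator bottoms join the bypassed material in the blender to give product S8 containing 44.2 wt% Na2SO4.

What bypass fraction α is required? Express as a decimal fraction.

All 939×0.313 = 293.91 g/s of Na2SO4 reaches S8, so S8 = 293.91/0.442 = 664.95 g/s and vapour = 274.05 g/s.
The evaporator receives (1−α)·939 of feed at 0.687 water and removes 0.702 of that water:
0.702×0.687×(1−α)×939 = 274.05
(1−α) = 274.05/452.86 = 0.6052;  α = 0.3948.

0.395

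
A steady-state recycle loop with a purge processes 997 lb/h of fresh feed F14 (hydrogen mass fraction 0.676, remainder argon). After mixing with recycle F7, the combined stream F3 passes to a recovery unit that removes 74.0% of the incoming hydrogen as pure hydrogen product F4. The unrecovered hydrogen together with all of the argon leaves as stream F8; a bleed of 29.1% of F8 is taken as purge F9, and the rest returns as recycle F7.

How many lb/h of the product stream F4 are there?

hydrogen in F3: m_A = 997×0.676 + (1−0.291)·(1−0.740)·m_A, so m_A = 673.97/0.8157 = 826.29 lb/h.
Product F4 = 0.740×826.29 = 611.45 lb/h.

611.5 lb/h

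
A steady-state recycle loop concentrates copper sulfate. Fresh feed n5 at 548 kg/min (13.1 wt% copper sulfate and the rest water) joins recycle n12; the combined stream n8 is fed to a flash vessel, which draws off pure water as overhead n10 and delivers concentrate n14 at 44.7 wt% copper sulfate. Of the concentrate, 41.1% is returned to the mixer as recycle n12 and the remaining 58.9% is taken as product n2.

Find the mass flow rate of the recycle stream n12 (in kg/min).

112.1 kg/min

Overall copper sulfate balance (none leaves overhead): copper sulfate in fresh feed = copper sulfate in product, i.e. 548×0.131 = (1−0.411)·n14·0.447.
n14 = 71.788/(0.447×0.589) = 272.66 kg/min.
Recycle n12 = 0.411×272.66 = 112.07 kg/min.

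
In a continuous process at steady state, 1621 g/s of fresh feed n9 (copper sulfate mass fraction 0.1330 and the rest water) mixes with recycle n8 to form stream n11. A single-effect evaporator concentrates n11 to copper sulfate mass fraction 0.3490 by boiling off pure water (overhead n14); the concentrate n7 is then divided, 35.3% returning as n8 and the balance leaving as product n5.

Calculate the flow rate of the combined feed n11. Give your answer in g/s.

1958 g/s

Overall copper sulfate balance (none leaves overhead): copper sulfate in fresh feed = copper sulfate in product, i.e. 1621×0.133 = (1−0.353)·n7·0.349.
n7 = 215.59/(0.349×0.647) = 954.78 g/s.
Recycle n8 = 0.353×954.78 = 337.04 g/s.
Combined feed n11 = 1621 + 337.04 = 1958 g/s.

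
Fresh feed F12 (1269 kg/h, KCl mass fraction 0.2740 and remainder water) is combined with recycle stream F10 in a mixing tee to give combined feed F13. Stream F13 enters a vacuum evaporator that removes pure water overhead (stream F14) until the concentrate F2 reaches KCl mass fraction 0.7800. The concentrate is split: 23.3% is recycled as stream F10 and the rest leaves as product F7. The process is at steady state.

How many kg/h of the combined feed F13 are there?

Overall KCl balance (none leaves overhead): KCl in fresh feed = KCl in product, i.e. 1269×0.274 = (1−0.233)·F2·0.780.
F2 = 347.71/(0.780×0.767) = 581.2 kg/h.
Recycle F10 = 0.233×581.2 = 135.42 kg/h.
Combined feed F13 = 1269 + 135.42 = 1404.4 kg/h.

1404 kg/h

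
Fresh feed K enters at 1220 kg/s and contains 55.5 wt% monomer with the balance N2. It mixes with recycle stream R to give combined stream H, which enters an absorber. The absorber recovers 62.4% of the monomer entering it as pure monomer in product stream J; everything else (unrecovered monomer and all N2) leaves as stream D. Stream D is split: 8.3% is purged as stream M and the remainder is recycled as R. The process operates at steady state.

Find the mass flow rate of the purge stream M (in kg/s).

N2 enters only via K and leaves only via the purge: 1220×0.445 = 0.083×(N2 in D), and the absorber passes all N2, so N2 in H = N2 in D = 6541 kg/s.
monomer in H: m_A = 1220×0.555 + (1−0.083)·(1−0.624)·m_A, so m_A = 677.1/0.6552 = 1033.4 kg/s.
D = (1−0.624)×1033.4 + 6541 = 6929.5 kg/s.
Purge M = 0.083×6929.5 = 575.15 kg/s.

575.2 kg/s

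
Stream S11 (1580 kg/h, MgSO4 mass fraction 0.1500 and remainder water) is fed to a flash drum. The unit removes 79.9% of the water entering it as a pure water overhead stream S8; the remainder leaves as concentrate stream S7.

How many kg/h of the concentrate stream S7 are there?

water entering = 1580×0.850 = 1343 kg/h; overhead removed = 0.799×1343 = 1073.1 kg/h.
Concentrate = 1580 − 1073.1 = 506.94 kg/h.

506.9 kg/h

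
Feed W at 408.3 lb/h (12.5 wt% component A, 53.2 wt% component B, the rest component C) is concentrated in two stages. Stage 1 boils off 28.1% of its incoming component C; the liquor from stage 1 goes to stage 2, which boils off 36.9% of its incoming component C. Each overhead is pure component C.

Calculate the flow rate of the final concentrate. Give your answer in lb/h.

331.8 lb/h

component C in feed = 408.3×0.343 = 140.05 lb/h.
After stage 1: component C left = (1−0.281)×140.05 = 100.69; stream total = 368.95 lb/h.
After stage 2: component C left = (1−0.369)×100.69 = 63.538; final concentrate = 331.79 lb/h.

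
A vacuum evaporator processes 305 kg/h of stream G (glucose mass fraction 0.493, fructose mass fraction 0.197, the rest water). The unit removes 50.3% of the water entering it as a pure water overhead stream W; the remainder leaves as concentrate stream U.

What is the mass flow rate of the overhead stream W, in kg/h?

47.56 kg/h

water entering = 305×0.310 = 94.55 kg/h; overhead removed = 0.503×94.55 = 47.559 kg/h.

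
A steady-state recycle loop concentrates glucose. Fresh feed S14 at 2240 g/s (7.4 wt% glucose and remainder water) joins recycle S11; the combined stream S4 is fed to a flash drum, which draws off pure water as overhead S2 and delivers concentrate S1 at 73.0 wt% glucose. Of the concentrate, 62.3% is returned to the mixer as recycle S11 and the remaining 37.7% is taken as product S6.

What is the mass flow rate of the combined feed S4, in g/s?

2615 g/s

Overall glucose balance (none leaves overhead): glucose in fresh feed = glucose in product, i.e. 2240×0.074 = (1−0.623)·S1·0.730.
S1 = 165.76/(0.730×0.377) = 602.3 g/s.
Recycle S11 = 0.623×602.3 = 375.24 g/s.
Combined feed S4 = 2240 + 375.24 = 2615.2 g/s.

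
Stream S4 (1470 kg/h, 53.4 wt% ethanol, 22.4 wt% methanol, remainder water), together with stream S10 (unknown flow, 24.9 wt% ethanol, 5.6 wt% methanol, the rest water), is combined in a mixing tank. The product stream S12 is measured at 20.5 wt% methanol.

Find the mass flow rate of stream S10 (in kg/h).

187.4 kg/h

Let S10 be the unknown flow. Total out = 1470 + S10.
methanol balance: 329.28 + 0.056·S10 = 0.205·(1470 + S10)
(0.056 − 0.205)·S10 = 0.205×1470 − 329.28 = -27.93
S10 = -27.93 / -0.149 = 187.45 kg/h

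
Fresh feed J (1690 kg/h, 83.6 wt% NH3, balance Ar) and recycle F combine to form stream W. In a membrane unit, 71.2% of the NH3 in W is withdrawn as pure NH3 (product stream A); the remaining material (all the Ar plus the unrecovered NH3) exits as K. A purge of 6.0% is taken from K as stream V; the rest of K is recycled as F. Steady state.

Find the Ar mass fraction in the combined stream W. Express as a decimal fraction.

0.7045

Ar enters only via J and leaves only via the purge: 1690×0.164 = 0.060×(Ar in K), and the membrane unit passes all Ar, so Ar in W = Ar in K = 4619.3 kg/h.
NH3 in W: m_A = 1690×0.836 + (1−0.060)·(1−0.712)·m_A, so m_A = 1412.8/0.7293 = 1937.3 kg/h.
W = 1937.3 + 4619.3 = 6556.6 kg/h.
Ar fraction in W = 4619.3/6556.6 = 0.7045.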